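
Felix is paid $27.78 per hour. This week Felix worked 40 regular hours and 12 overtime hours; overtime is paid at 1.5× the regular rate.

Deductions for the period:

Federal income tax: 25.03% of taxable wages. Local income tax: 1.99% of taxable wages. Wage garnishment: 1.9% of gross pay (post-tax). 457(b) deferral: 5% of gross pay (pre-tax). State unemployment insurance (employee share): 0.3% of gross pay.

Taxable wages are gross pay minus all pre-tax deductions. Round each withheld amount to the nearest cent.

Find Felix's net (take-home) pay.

$1081.65

Regular pay: 40 × $27.78 = $1111.20
Overtime pay: 12 × $27.78 × 1.5 = $500.04
Gross pay = $1111.20 + $500.04 = $1611.24
457(b) deferral: $1611.24 × 0.05 = $80.56
Taxable wages = $1611.24 − $80.56 = $1530.68
Federal income tax: $1530.68 × 0.2503 = $383.13
Local income tax: $1530.68 × 0.0199 = $30.46
State unemployment insurance (employee share): $1611.24 × 0.003 = $4.83
Wage garnishment: $1611.24 × 0.019 = $30.61
Total deductions = $80.56 + $383.13 + $30.46 + $4.83 + $30.61 = $529.59
Net pay = $1611.24 − $529.59 = $1081.65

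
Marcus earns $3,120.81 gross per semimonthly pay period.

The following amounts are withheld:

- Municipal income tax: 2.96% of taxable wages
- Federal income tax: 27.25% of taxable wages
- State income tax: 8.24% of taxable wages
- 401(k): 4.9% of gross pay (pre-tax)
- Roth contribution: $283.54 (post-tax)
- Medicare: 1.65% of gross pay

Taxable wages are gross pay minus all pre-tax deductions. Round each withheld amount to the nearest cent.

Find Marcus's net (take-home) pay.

$1,491.71

401(k): $3,120.81 × 0.049 = $152.92
Taxable wages = $3,120.81 − $152.92 = $2,967.89
Municipal income tax: $2,967.89 × 0.0296 = $87.85
Federal income tax: $2,967.89 × 0.2725 = $808.75
State income tax: $2,967.89 × 0.0824 = $244.55
Medicare: $3,120.81 × 0.0165 = $51.49
Roth contribution: $283.54
Total deductions = $152.92 + $87.85 + $808.75 + $244.55 + $51.49 + $283.54 = $1,629.10
Net pay = $3,120.81 − $1,629.10 = $1,491.71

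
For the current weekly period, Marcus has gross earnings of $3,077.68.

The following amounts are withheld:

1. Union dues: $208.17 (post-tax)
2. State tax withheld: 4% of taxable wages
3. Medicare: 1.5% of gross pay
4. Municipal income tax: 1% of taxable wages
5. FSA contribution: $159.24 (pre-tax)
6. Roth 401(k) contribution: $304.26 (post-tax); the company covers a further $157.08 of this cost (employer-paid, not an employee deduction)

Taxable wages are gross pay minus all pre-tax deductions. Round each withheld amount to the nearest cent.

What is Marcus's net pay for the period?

$2,213.92

FSA contribution: $159.24
Taxable wages = $3,077.68 − $159.24 = $2,918.44
Municipal income tax: $2,918.44 × 0.01 = $29.18
State tax withheld: $2,918.44 × 0.04 = $116.74
Medicare: $3,077.68 × 0.015 = $46.17
Roth 401(k) contribution: $304.26
Union dues: $208.17
(Employer's $157.08 toward Roth 401(k) contribution is not withheld from the employee.)
Total deductions = $159.24 + $29.18 + $116.74 + $46.17 + $304.26 + $208.17 = $863.76
Net pay = $3,077.68 − $863.76 = $2,213.92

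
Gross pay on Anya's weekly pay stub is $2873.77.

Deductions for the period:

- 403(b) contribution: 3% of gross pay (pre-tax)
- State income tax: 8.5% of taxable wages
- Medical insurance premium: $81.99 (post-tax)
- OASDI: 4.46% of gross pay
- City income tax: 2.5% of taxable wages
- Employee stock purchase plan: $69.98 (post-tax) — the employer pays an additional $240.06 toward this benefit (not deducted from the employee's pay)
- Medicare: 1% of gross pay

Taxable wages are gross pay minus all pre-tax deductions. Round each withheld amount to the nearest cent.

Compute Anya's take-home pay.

403(b) contribution: $2873.77 × 0.03 = $86.21
Taxable wages = $2873.77 − $86.21 = $2787.56
City income tax: $2787.56 × 0.025 = $69.69
State income tax: $2787.56 × 0.085 = $236.94
OASDI: $2873.77 × 0.0446 = $128.17
Medicare: $2873.77 × 0.01 = $28.74
Employee stock purchase plan: $69.98
Medical insurance premium: $81.99
(Employer's $240.06 toward employee stock purchase plan is not withheld from the employee.)
Total deductions = $86.21 + $69.69 + $236.94 + $128.17 + $28.74 + $69.98 + $81.99 = $701.72
Net pay = $2873.77 − $701.72 = $2172.05

$2172.05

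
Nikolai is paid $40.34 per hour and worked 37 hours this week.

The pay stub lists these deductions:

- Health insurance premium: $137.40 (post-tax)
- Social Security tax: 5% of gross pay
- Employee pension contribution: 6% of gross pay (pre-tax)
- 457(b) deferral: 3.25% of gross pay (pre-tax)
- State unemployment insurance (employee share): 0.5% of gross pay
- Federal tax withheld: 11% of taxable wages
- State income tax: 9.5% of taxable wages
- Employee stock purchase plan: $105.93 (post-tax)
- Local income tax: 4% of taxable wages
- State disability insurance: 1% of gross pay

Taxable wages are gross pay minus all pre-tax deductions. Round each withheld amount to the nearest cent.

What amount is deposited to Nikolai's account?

$682.31

Gross pay: 37 × $40.34 = $1,492.58
457(b) deferral: $1,492.58 × 0.0325 = $48.51
Employee pension contribution: $1,492.58 × 0.06 = $89.55
Pre-tax total = $48.51 + $89.55 = $138.06
Taxable wages = $1,492.58 − $138.06 = $1,354.52
Federal tax withheld: $1,354.52 × 0.11 = $149.00
State income tax: $1,354.52 × 0.095 = $128.68
Local income tax: $1,354.52 × 0.04 = $54.18
Social Security tax: $1,492.58 × 0.05 = $74.63
State disability insurance: $1,492.58 × 0.01 = $14.93
State unemployment insurance (employee share): $1,492.58 × 0.005 = $7.46
Health insurance premium: $137.40
Employee stock purchase plan: $105.93
Total deductions = $48.51 + $89.55 + $149.00 + $128.68 + $54.18 + $74.63 + $14.93 + $7.46 + $137.40 + $105.93 = $810.27
Net pay = $1,492.58 − $810.27 = $682.31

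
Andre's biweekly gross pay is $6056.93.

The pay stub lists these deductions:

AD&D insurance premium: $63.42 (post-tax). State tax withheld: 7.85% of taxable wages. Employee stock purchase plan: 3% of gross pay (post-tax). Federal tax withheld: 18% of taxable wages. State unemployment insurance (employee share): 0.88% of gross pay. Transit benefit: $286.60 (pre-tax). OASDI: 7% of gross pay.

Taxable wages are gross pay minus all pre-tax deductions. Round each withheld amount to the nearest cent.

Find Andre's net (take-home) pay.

$3556.28

Transit benefit: $286.60
Taxable wages = $6056.93 − $286.60 = $5770.33
Federal tax withheld: $5770.33 × 0.18 = $1038.66
State tax withheld: $5770.33 × 0.0785 = $452.97
State unemployment insurance (employee share): $6056.93 × 0.0088 = $53.30
OASDI: $6056.93 × 0.07 = $423.99
AD&D insurance premium: $63.42
Employee stock purchase plan: $6056.93 × 0.03 = $181.71
Total deductions = $286.60 + $1038.66 + $452.97 + $53.30 + $423.99 + $63.42 + $181.71 = $2500.65
Net pay = $6056.93 − $2500.65 = $3556.28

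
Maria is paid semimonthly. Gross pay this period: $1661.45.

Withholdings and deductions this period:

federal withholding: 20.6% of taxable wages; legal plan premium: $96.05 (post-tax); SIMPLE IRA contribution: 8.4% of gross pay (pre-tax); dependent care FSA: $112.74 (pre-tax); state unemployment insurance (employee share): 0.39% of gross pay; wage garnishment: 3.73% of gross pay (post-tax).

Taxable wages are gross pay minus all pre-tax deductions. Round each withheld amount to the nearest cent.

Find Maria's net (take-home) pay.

SIMPLE IRA contribution: $1661.45 × 0.084 = $139.56
Dependent care FSA: $112.74
Pre-tax total = $139.56 + $112.74 = $252.30
Taxable wages = $1661.45 − $252.30 = $1409.15
Federal withholding: $1409.15 × 0.206 = $290.28
State unemployment insurance (employee share): $1661.45 × 0.0039 = $6.48
Legal plan premium: $96.05
Wage garnishment: $1661.45 × 0.0373 = $61.97
Total deductions = $139.56 + $112.74 + $290.28 + $6.48 + $96.05 + $61.97 = $707.08
Net pay = $1661.45 − $707.08 = $954.37

$954.37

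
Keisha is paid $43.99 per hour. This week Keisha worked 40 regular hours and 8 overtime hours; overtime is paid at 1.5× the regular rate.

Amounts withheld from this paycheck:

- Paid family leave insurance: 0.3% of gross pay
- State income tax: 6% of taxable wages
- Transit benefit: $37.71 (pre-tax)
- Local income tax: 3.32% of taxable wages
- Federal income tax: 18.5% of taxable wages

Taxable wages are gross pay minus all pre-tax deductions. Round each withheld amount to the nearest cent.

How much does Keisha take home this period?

$1617.02

Regular pay: 40 × $43.99 = $1759.60
Overtime pay: 8 × $43.99 × 1.5 = $527.88
Gross pay = $1759.60 + $527.88 = $2287.48
Transit benefit: $37.71
Taxable wages = $2287.48 − $37.71 = $2249.77
State income tax: $2249.77 × 0.06 = $134.99
Federal income tax: $2249.77 × 0.185 = $416.21
Local income tax: $2249.77 × 0.0332 = $74.69
Paid family leave insurance: $2287.48 × 0.003 = $6.86
Total deductions = $37.71 + $134.99 + $416.21 + $74.69 + $6.86 = $670.46
Net pay = $2287.48 − $670.46 = $1617.02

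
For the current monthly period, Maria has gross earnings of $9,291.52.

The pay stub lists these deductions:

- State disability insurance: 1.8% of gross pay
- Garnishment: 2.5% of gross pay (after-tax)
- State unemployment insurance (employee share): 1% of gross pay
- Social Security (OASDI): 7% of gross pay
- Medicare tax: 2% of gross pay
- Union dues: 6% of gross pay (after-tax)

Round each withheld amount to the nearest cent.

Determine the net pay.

$7,405.33

State disability insurance: $9,291.52 × 0.018 = $167.25
Social Security (OASDI): $9,291.52 × 0.07 = $650.41
Medicare tax: $9,291.52 × 0.02 = $185.83
State unemployment insurance (employee share): $9,291.52 × 0.01 = $92.92
Union dues: $9,291.52 × 0.06 = $557.49
Garnishment: $9,291.52 × 0.025 = $232.29
Total deductions = $167.25 + $650.41 + $185.83 + $92.92 + $557.49 + $232.29 = $1,886.19
Net pay = $9,291.52 − $1,886.19 = $7,405.33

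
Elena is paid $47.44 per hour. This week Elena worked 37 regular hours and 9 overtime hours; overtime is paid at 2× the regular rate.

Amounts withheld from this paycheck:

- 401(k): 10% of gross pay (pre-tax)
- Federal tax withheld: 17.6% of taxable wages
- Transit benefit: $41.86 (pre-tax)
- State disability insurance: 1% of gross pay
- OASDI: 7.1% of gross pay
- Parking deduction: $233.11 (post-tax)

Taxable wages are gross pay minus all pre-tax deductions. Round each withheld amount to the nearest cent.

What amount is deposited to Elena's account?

Regular pay: 37 × $47.44 = $1,755.28
Overtime pay: 9 × $47.44 × 2 = $853.92
Gross pay = $1,755.28 + $853.92 = $2,609.20
Transit benefit: $41.86
401(k): $2,609.20 × 0.1 = $260.92
Pre-tax total = $41.86 + $260.92 = $302.78
Taxable wages = $2,609.20 − $302.78 = $2,306.42
Federal tax withheld: $2,306.42 × 0.176 = $405.93
State disability insurance: $2,609.20 × 0.01 = $26.09
OASDI: $2,609.20 × 0.071 = $185.25
Parking deduction: $233.11
Total deductions = $41.86 + $260.92 + $405.93 + $26.09 + $185.25 + $233.11 = $1,153.16
Net pay = $2,609.20 − $1,153.16 = $1,456.04

$1,456.04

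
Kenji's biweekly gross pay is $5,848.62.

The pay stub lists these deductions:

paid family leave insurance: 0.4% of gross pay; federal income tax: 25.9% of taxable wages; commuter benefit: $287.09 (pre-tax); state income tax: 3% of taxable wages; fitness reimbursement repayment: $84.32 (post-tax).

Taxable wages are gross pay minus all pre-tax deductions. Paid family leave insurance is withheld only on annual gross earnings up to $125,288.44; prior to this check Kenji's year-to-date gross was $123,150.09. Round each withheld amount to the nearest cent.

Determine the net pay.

$3,861.37

Commuter benefit: $287.09
Taxable wages = $5,848.62 − $287.09 = $5,561.53
State income tax: $5,561.53 × 0.03 = $166.85
Federal income tax: $5,561.53 × 0.259 = $1,440.44
Paid family leave insurance: only $125,288.44 − $123,150.09 = $2,138.35 of this check is subject → $2,138.35 × 0.004 = $8.55
Fitness reimbursement repayment: $84.32
Total deductions = $287.09 + $166.85 + $1,440.44 + $8.55 + $84.32 = $1,987.25
Net pay = $5,848.62 − $1,987.25 = $3,861.37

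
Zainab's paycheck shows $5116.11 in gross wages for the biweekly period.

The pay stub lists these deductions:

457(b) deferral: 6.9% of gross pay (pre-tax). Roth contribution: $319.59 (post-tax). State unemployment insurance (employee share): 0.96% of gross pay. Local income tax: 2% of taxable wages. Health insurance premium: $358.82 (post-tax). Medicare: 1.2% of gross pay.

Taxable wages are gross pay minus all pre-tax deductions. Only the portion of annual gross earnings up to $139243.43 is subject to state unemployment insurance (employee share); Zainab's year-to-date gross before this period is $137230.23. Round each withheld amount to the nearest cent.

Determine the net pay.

$3908.71

457(b) deferral: $5116.11 × 0.069 = $353.01
Taxable wages = $5116.11 − $353.01 = $4763.10
Local income tax: $4763.10 × 0.02 = $95.26
Medicare: $5116.11 × 0.012 = $61.39
State unemployment insurance (employee share): only $139243.43 − $137230.23 = $2013.20 of this check is subject → $2013.20 × 0.0096 = $19.33
Roth contribution: $319.59
Health insurance premium: $358.82
Total deductions = $353.01 + $95.26 + $61.39 + $19.33 + $319.59 + $358.82 = $1207.40
Net pay = $5116.11 − $1207.40 = $3908.71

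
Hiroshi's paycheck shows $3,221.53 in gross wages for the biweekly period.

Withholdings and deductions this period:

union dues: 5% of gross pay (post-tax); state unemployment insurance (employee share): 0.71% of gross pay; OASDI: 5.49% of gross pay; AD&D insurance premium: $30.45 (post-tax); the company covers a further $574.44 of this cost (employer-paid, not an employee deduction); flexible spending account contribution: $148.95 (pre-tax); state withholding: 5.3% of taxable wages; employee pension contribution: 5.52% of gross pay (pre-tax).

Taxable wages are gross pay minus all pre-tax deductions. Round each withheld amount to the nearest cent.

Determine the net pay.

$2,350.07

Employee pension contribution: $3,221.53 × 0.0552 = $177.83
Flexible spending account contribution: $148.95
Pre-tax total = $177.83 + $148.95 = $326.78
Taxable wages = $3,221.53 − $326.78 = $2,894.75
State withholding: $2,894.75 × 0.053 = $153.42
State unemployment insurance (employee share): $3,221.53 × 0.0071 = $22.87
OASDI: $3,221.53 × 0.0549 = $176.86
Union dues: $3,221.53 × 0.05 = $161.08
AD&D insurance premium: $30.45
(Employer's $574.44 toward AD&D insurance premium is not withheld from the employee.)
Total deductions = $177.83 + $148.95 + $153.42 + $22.87 + $176.86 + $161.08 + $30.45 = $871.46
Net pay = $3,221.53 − $871.46 = $2,350.07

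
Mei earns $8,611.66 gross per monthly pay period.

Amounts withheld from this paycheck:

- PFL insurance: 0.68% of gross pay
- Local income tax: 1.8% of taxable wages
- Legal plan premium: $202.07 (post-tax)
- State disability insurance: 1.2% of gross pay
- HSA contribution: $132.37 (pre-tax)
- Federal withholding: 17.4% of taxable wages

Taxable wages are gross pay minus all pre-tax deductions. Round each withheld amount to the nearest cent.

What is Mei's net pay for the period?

HSA contribution: $132.37
Taxable wages = $8,611.66 − $132.37 = $8,479.29
Local income tax: $8,479.29 × 0.018 = $152.63
Federal withholding: $8,479.29 × 0.174 = $1,475.40
State disability insurance: $8,611.66 × 0.012 = $103.34
PFL insurance: $8,611.66 × 0.0068 = $58.56
Legal plan premium: $202.07
Total deductions = $132.37 + $152.63 + $1,475.40 + $103.34 + $58.56 + $202.07 = $2,124.37
Net pay = $8,611.66 − $2,124.37 = $6,487.29

$6,487.29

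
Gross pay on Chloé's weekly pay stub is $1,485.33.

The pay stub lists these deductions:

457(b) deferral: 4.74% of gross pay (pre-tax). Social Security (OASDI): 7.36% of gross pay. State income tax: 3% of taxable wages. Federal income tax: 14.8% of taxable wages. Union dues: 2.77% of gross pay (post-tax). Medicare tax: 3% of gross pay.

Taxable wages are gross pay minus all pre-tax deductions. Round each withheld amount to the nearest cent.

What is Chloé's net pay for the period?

$968.05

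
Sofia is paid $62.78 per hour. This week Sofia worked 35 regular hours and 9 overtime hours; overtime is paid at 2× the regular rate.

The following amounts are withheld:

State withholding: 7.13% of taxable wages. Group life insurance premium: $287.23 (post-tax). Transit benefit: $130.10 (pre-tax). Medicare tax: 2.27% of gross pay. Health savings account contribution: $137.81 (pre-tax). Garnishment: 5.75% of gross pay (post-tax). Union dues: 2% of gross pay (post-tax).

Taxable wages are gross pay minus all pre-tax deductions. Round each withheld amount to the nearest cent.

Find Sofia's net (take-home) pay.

$2,220.66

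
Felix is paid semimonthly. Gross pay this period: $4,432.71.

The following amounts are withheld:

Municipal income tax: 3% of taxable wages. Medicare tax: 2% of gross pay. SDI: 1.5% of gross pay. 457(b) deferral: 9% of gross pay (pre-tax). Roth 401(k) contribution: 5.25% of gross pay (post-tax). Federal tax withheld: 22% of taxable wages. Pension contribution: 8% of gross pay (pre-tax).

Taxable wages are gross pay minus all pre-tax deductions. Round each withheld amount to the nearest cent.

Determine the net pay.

$2,371.51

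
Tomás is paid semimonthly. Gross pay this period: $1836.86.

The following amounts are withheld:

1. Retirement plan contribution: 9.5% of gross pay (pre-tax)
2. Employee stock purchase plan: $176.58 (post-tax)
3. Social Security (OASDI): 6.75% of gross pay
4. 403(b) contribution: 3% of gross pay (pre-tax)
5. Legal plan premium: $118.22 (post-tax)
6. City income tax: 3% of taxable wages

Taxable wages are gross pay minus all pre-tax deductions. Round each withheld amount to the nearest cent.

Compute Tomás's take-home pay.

Retirement plan contribution: $1836.86 × 0.095 = $174.50
403(b) contribution: $1836.86 × 0.03 = $55.11
Pre-tax total = $174.50 + $55.11 = $229.61
Taxable wages = $1836.86 − $229.61 = $1607.25
City income tax: $1607.25 × 0.03 = $48.22
Social Security (OASDI): $1836.86 × 0.0675 = $123.99
Employee stock purchase plan: $176.58
Legal plan premium: $118.22
Total deductions = $174.50 + $55.11 + $48.22 + $123.99 + $176.58 + $118.22 = $696.62
Net pay = $1836.86 − $696.62 = $1140.24

$1140.24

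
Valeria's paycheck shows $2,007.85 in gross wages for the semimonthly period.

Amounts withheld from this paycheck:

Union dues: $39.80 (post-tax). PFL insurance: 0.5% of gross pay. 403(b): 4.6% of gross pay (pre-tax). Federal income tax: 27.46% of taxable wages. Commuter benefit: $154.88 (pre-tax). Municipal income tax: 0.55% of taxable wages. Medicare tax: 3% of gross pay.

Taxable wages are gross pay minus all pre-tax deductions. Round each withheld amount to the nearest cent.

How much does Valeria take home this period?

$1,157.39

Commuter benefit: $154.88
403(b): $2,007.85 × 0.046 = $92.36
Pre-tax total = $154.88 + $92.36 = $247.24
Taxable wages = $2,007.85 − $247.24 = $1,760.61
Municipal income tax: $1,760.61 × 0.0055 = $9.68
Federal income tax: $1,760.61 × 0.2746 = $483.46
Medicare tax: $2,007.85 × 0.03 = $60.24
PFL insurance: $2,007.85 × 0.005 = $10.04
Union dues: $39.80
Total deductions = $154.88 + $92.36 + $9.68 + $483.46 + $60.24 + $10.04 + $39.80 = $850.46
Net pay = $2,007.85 − $850.46 = $1,157.39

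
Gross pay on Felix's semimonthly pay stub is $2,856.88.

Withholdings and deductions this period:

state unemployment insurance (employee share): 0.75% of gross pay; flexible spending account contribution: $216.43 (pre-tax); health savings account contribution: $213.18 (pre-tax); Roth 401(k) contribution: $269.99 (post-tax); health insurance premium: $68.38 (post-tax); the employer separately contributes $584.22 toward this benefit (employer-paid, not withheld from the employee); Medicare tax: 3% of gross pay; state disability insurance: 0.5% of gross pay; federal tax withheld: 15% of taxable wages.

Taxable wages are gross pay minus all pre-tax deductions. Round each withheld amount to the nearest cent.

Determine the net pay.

Flexible spending account contribution: $216.43
Health savings account contribution: $213.18
Pre-tax total = $216.43 + $213.18 = $429.61
Taxable wages = $2,856.88 − $429.61 = $2,427.27
Federal tax withheld: $2,427.27 × 0.15 = $364.09
State unemployment insurance (employee share): $2,856.88 × 0.0075 = $21.43
State disability insurance: $2,856.88 × 0.005 = $14.28
Medicare tax: $2,856.88 × 0.03 = $85.71
Roth 401(k) contribution: $269.99
Health insurance premium: $68.38
(Employer's $584.22 toward health insurance premium is not withheld from the employee.)
Total deductions = $216.43 + $213.18 + $364.09 + $21.43 + $14.28 + $85.71 + $269.99 + $68.38 = $1,253.49
Net pay = $2,856.88 − $1,253.49 = $1,603.39

$1,603.39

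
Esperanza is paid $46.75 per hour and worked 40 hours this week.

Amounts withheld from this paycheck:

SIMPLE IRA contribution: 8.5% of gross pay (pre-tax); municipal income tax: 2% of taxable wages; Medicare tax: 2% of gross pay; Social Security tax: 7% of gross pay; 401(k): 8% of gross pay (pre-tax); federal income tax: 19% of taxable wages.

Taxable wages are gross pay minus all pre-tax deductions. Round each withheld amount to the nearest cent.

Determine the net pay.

Gross pay: 40 × $46.75 = $1,870.00
401(k): $1,870.00 × 0.08 = $149.60
SIMPLE IRA contribution: $1,870.00 × 0.085 = $158.95
Pre-tax total = $149.60 + $158.95 = $308.55
Taxable wages = $1,870.00 − $308.55 = $1,561.45
Federal income tax: $1,561.45 × 0.19 = $296.68
Municipal income tax: $1,561.45 × 0.02 = $31.23
Social Security tax: $1,870.00 × 0.07 = $130.90
Medicare tax: $1,870.00 × 0.02 = $37.40
Total deductions = $149.60 + $158.95 + $296.68 + $31.23 + $130.90 + $37.40 = $804.76
Net pay = $1,870.00 − $804.76 = $1,065.24

$1,065.24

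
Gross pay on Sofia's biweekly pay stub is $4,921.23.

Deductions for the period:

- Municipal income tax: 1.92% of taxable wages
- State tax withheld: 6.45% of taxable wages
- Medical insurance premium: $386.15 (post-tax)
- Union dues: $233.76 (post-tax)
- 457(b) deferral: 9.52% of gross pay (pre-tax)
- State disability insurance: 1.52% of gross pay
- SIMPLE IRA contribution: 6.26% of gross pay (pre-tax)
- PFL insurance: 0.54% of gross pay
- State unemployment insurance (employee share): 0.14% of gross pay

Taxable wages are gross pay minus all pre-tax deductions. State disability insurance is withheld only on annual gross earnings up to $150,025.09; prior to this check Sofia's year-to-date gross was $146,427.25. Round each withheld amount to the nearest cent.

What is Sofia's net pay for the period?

$3,089.69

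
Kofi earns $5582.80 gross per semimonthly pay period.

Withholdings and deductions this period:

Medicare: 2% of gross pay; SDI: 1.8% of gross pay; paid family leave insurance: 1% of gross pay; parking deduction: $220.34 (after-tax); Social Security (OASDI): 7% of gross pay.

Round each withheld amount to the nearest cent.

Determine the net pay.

Medicare: $5582.80 × 0.02 = $111.66
Social Security (OASDI): $5582.80 × 0.07 = $390.80
Paid family leave insurance: $5582.80 × 0.01 = $55.83
SDI: $5582.80 × 0.018 = $100.49
Parking deduction: $220.34
Total deductions = $111.66 + $390.80 + $55.83 + $100.49 + $220.34 = $879.12
Net pay = $5582.80 − $879.12 = $4703.68

$4703.68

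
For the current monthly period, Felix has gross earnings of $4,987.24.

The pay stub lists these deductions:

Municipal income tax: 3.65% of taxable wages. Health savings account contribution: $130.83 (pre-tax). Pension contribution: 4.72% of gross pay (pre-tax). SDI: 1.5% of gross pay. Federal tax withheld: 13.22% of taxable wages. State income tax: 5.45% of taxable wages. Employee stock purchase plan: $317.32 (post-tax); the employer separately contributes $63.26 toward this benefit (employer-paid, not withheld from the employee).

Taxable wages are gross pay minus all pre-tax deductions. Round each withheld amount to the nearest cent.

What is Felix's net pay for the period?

Health savings account contribution: $130.83
Pension contribution: $4,987.24 × 0.0472 = $235.40
Pre-tax total = $130.83 + $235.40 = $366.23
Taxable wages = $4,987.24 − $366.23 = $4,621.01
State income tax: $4,621.01 × 0.0545 = $251.85
Federal tax withheld: $4,621.01 × 0.1322 = $610.90
Municipal income tax: $4,621.01 × 0.0365 = $168.67
SDI: $4,987.24 × 0.015 = $74.81
Employee stock purchase plan: $317.32
(Employer's $63.26 toward employee stock purchase plan is not withheld from the employee.)
Total deductions = $130.83 + $235.40 + $251.85 + $610.90 + $168.67 + $74.81 + $317.32 = $1,789.78
Net pay = $4,987.24 − $1,789.78 = $3,197.46

$3,197.46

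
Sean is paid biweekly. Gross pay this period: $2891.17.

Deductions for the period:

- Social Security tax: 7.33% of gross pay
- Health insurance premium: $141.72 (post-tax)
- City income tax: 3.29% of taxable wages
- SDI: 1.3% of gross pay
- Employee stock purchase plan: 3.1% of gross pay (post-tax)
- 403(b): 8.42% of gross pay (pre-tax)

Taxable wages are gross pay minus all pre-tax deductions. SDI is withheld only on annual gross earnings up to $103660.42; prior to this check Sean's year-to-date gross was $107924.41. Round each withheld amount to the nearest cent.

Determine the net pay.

403(b): $2891.17 × 0.0842 = $243.44
Taxable wages = $2891.17 − $243.44 = $2647.73
City income tax: $2647.73 × 0.0329 = $87.11
Social Security tax: $2891.17 × 0.0733 = $211.92
SDI: annual cap $103660.42 already reached (YTD $107924.41), so $0.00
Health insurance premium: $141.72
Employee stock purchase plan: $2891.17 × 0.031 = $89.63
Total deductions = $243.44 + $87.11 + $211.92 + $0.00 + $141.72 + $89.63 = $773.82
Net pay = $2891.17 − $773.82 = $2117.35

$2117.35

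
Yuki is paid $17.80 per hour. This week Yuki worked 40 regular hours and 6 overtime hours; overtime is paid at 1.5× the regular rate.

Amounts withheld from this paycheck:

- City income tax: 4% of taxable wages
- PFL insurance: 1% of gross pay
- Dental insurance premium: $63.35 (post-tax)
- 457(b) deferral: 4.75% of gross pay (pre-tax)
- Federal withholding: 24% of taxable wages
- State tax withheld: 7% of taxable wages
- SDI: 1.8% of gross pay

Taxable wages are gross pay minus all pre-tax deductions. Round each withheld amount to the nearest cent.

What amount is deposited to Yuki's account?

$452.24

Regular pay: 40 × $17.80 = $712.00
Overtime pay: 6 × $17.80 × 1.5 = $160.20
Gross pay = $712.00 + $160.20 = $872.20
457(b) deferral: $872.20 × 0.0475 = $41.43
Taxable wages = $872.20 − $41.43 = $830.77
State tax withheld: $830.77 × 0.07 = $58.15
Federal withholding: $830.77 × 0.24 = $199.38
City income tax: $830.77 × 0.04 = $33.23
PFL insurance: $872.20 × 0.01 = $8.72
SDI: $872.20 × 0.018 = $15.70
Dental insurance premium: $63.35
Total deductions = $41.43 + $58.15 + $199.38 + $33.23 + $8.72 + $15.70 + $63.35 = $419.96
Net pay = $872.20 − $419.96 = $452.24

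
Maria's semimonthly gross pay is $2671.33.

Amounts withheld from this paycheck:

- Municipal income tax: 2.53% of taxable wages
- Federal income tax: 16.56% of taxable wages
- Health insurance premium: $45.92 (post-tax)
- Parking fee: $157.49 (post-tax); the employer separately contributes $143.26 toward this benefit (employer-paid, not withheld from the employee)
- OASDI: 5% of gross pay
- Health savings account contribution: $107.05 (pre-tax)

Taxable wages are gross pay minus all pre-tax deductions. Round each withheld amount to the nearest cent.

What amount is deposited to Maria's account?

$1737.78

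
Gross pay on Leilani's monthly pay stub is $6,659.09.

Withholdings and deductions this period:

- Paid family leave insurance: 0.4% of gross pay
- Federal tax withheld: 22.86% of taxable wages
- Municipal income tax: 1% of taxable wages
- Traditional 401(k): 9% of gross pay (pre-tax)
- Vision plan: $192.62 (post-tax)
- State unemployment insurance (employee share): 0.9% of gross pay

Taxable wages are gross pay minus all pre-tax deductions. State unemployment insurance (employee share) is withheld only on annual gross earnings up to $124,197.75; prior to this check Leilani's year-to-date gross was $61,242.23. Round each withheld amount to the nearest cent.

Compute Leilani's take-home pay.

$4,334.72

Traditional 401(k): $6,659.09 × 0.09 = $599.32
Taxable wages = $6,659.09 − $599.32 = $6,059.77
Municipal income tax: $6,059.77 × 0.01 = $60.60
Federal tax withheld: $6,059.77 × 0.2286 = $1,385.26
Paid family leave insurance: $6,659.09 × 0.004 = $26.64
State unemployment insurance (employee share): cap not yet reached, full $6,659.09 is subject → $6,659.09 × 0.009 = $59.93
Vision plan: $192.62
Total deductions = $599.32 + $60.60 + $1,385.26 + $26.64 + $59.93 + $192.62 = $2,324.37
Net pay = $6,659.09 − $2,324.37 = $4,334.72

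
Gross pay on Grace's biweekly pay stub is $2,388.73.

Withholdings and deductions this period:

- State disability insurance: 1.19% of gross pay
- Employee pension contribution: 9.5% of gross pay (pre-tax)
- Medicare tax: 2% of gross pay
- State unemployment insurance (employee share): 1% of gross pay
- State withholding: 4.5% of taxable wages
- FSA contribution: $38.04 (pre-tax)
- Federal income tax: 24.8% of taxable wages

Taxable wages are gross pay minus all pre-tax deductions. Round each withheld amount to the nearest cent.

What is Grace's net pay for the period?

Employee pension contribution: $2,388.73 × 0.095 = $226.93
FSA contribution: $38.04
Pre-tax total = $226.93 + $38.04 = $264.97
Taxable wages = $2,388.73 − $264.97 = $2,123.76
State withholding: $2,123.76 × 0.045 = $95.57
Federal income tax: $2,123.76 × 0.248 = $526.69
Medicare tax: $2,388.73 × 0.02 = $47.77
State unemployment insurance (employee share): $2,388.73 × 0.01 = $23.89
State disability insurance: $2,388.73 × 0.0119 = $28.43
Total deductions = $226.93 + $38.04 + $95.57 + $526.69 + $47.77 + $23.89 + $28.43 = $987.32
Net pay = $2,388.73 − $987.32 = $1,401.41

$1,401.41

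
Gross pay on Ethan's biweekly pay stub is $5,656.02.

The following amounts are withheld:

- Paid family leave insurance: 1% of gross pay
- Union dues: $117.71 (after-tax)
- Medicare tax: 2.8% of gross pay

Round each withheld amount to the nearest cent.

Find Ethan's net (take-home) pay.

Medicare tax: $5,656.02 × 0.028 = $158.37
Paid family leave insurance: $5,656.02 × 0.01 = $56.56
Union dues: $117.71
Total deductions = $158.37 + $56.56 + $117.71 = $332.64
Net pay = $5,656.02 − $332.64 = $5,323.38

$5,323.38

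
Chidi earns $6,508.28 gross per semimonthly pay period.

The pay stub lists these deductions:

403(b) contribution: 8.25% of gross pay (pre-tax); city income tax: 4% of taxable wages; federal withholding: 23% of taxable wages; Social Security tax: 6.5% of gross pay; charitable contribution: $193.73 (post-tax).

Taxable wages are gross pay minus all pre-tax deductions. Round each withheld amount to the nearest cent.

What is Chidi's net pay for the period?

403(b) contribution: $6,508.28 × 0.0825 = $536.93
Taxable wages = $6,508.28 − $536.93 = $5,971.35
City income tax: $5,971.35 × 0.04 = $238.85
Federal withholding: $5,971.35 × 0.23 = $1,373.41
Social Security tax: $6,508.28 × 0.065 = $423.04
Charitable contribution: $193.73
Total deductions = $536.93 + $238.85 + $1,373.41 + $423.04 + $193.73 = $2,765.96
Net pay = $6,508.28 − $2,765.96 = $3,742.32

$3,742.32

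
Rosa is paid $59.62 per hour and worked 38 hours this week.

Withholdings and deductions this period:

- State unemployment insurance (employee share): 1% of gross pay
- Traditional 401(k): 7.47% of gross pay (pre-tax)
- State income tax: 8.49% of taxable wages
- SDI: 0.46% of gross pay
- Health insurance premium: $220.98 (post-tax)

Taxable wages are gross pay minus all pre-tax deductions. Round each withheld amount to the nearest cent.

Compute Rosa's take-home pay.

$1,664.28

Gross pay: 38 × $59.62 = $2,265.56
Traditional 401(k): $2,265.56 × 0.0747 = $169.24
Taxable wages = $2,265.56 − $169.24 = $2,096.32
State income tax: $2,096.32 × 0.0849 = $177.98
State unemployment insurance (employee share): $2,265.56 × 0.01 = $22.66
SDI: $2,265.56 × 0.0046 = $10.42
Health insurance premium: $220.98
Total deductions = $169.24 + $177.98 + $22.66 + $10.42 + $220.98 = $601.28
Net pay = $2,265.56 − $601.28 = $1,664.28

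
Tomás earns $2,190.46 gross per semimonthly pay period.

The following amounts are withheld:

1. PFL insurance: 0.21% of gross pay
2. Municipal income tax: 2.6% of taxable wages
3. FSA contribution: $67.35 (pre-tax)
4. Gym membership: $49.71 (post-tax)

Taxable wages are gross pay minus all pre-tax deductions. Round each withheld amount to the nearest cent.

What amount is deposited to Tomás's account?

FSA contribution: $67.35
Taxable wages = $2,190.46 − $67.35 = $2,123.11
Municipal income tax: $2,123.11 × 0.026 = $55.20
PFL insurance: $2,190.46 × 0.0021 = $4.60
Gym membership: $49.71
Total deductions = $67.35 + $55.20 + $4.60 + $49.71 = $176.86
Net pay = $2,190.46 − $176.86 = $2,013.60

$2,013.60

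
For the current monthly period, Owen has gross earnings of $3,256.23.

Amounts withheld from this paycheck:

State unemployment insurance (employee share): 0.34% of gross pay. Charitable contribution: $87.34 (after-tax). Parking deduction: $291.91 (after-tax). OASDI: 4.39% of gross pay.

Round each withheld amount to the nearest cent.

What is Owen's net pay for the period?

$2,722.96

OASDI: $3,256.23 × 0.0439 = $142.95
State unemployment insurance (employee share): $3,256.23 × 0.0034 = $11.07
Parking deduction: $291.91
Charitable contribution: $87.34
Total deductions = $142.95 + $11.07 + $291.91 + $87.34 = $533.27
Net pay = $3,256.23 − $533.27 = $2,722.96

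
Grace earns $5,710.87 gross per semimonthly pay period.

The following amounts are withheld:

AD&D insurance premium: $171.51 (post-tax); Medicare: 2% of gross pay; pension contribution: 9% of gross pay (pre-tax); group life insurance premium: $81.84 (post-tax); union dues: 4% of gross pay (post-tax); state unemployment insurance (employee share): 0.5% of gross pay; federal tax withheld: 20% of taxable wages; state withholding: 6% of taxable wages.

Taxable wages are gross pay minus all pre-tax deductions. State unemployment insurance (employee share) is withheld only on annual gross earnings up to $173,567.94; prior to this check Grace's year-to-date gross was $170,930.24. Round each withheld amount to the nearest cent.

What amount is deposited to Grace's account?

$3,236.51

Pension contribution: $5,710.87 × 0.09 = $513.98
Taxable wages = $5,710.87 − $513.98 = $5,196.89
Federal tax withheld: $5,196.89 × 0.2 = $1,039.38
State withholding: $5,196.89 × 0.06 = $311.81
State unemployment insurance (employee share): only $173,567.94 − $170,930.24 = $2,637.70 of this check is subject → $2,637.70 × 0.005 = $13.19
Medicare: $5,710.87 × 0.02 = $114.22
Group life insurance premium: $81.84
AD&D insurance premium: $171.51
Union dues: $5,710.87 × 0.04 = $228.43
Total deductions = $513.98 + $1,039.38 + $311.81 + $13.19 + $114.22 + $81.84 + $171.51 + $228.43 = $2,474.36
Net pay = $5,710.87 − $2,474.36 = $3,236.51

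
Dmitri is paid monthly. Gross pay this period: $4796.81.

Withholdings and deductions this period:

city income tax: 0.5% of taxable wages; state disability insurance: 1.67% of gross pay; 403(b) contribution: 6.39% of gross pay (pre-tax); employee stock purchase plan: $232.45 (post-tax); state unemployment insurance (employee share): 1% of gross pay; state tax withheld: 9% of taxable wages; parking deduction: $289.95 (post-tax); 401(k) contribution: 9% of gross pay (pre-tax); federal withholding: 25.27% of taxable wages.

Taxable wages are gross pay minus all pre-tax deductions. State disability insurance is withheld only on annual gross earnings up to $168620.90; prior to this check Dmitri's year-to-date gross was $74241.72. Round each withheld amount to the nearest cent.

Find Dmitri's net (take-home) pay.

$1996.94

403(b) contribution: $4796.81 × 0.0639 = $306.52
401(k) contribution: $4796.81 × 0.09 = $431.71
Pre-tax total = $306.52 + $431.71 = $738.23
Taxable wages = $4796.81 − $738.23 = $4058.58
State tax withheld: $4058.58 × 0.09 = $365.27
City income tax: $4058.58 × 0.005 = $20.29
Federal withholding: $4058.58 × 0.2527 = $1025.60
State disability insurance: cap not yet reached, full $4796.81 is subject → $4796.81 × 0.0167 = $80.11
State unemployment insurance (employee share): $4796.81 × 0.01 = $47.97
Parking deduction: $289.95
Employee stock purchase plan: $232.45
Total deductions = $306.52 + $431.71 + $365.27 + $20.29 + $1025.60 + $80.11 + $47.97 + $289.95 + $232.45 = $2799.87
Net pay = $4796.81 − $2799.87 = $1996.94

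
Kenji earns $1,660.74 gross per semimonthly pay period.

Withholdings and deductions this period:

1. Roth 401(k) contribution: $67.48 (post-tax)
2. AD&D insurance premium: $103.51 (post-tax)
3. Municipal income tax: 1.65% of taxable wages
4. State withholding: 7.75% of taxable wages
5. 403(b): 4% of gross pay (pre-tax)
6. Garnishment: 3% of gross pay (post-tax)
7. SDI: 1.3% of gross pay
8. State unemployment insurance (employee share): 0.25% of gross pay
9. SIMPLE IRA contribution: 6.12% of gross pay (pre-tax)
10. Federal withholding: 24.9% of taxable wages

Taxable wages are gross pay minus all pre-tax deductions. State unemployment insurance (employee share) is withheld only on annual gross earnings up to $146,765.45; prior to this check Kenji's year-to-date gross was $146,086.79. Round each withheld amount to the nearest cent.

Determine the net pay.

$736.59

SIMPLE IRA contribution: $1,660.74 × 0.0612 = $101.64
403(b): $1,660.74 × 0.04 = $66.43
Pre-tax total = $101.64 + $66.43 = $168.07
Taxable wages = $1,660.74 − $168.07 = $1,492.67
State withholding: $1,492.67 × 0.0775 = $115.68
Federal withholding: $1,492.67 × 0.249 = $371.67
Municipal income tax: $1,492.67 × 0.0165 = $24.63
SDI: $1,660.74 × 0.013 = $21.59
State unemployment insurance (employee share): only $146,765.45 − $146,086.79 = $678.66 of this check is subject → $678.66 × 0.0025 = $1.70
AD&D insurance premium: $103.51
Garnishment: $1,660.74 × 0.03 = $49.82
Roth 401(k) contribution: $67.48
Total deductions = $101.64 + $66.43 + $115.68 + $371.67 + $24.63 + $21.59 + $1.70 + $103.51 + $49.82 + $67.48 = $924.15
Net pay = $1,660.74 − $924.15 = $736.59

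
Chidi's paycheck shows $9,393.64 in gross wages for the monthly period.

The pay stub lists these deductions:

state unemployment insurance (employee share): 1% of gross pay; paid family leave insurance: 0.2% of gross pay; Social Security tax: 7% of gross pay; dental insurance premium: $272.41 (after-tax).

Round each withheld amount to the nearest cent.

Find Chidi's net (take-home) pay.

$8,350.95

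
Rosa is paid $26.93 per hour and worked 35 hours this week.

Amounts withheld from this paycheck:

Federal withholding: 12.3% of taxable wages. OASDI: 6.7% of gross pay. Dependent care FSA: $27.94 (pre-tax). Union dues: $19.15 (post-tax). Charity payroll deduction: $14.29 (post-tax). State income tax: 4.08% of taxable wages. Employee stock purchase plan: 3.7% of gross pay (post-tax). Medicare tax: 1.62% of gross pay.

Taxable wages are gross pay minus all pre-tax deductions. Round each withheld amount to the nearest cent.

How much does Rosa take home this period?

$618.06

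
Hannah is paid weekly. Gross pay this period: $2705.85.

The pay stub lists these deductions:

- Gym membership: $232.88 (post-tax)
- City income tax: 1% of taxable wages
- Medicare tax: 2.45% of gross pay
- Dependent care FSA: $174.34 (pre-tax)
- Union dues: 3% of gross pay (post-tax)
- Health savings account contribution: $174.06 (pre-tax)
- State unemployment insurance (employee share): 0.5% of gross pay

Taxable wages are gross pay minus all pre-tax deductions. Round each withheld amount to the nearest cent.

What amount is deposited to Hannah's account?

Dependent care FSA: $174.34
Health savings account contribution: $174.06
Pre-tax total = $174.34 + $174.06 = $348.40
Taxable wages = $2705.85 − $348.40 = $2357.45
City income tax: $2357.45 × 0.01 = $23.57
State unemployment insurance (employee share): $2705.85 × 0.005 = $13.53
Medicare tax: $2705.85 × 0.0245 = $66.29
Union dues: $2705.85 × 0.03 = $81.18
Gym membership: $232.88
Total deductions = $174.34 + $174.06 + $23.57 + $13.53 + $66.29 + $81.18 + $232.88 = $765.85
Net pay = $2705.85 − $765.85 = $1940.00

$1940.00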